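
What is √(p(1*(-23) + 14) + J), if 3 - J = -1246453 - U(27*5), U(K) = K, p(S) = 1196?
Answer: 3*√138643 ≈ 1117.0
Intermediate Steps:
J = 1246591 (J = 3 - (-1246453 - 27*5) = 3 - (-1246453 - 1*135) = 3 - (-1246453 - 135) = 3 - 1*(-1246588) = 3 + 1246588 = 1246591)
√(p(1*(-23) + 14) + J) = √(1196 + 1246591) = √1247787 = 3*√138643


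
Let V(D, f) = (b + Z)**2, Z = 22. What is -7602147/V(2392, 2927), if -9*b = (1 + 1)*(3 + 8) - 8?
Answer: -615773907/33856 ≈ -18188.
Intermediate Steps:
b = -14/9 (b = -((1 + 1)*(3 + 8) - 8)/9 = -(2*11 - 8)/9 = -(22 - 8)/9 = -1/9*14 = -14/9 ≈ -1.5556)
V(D, f) = 33856/81 (V(D, f) = (-14/9 + 22)**2 = (184/9)**2 = 33856/81)
-7602147/V(2392, 2927) = -7602147/33856/81 = -7602147*81/33856 = -615773907/33856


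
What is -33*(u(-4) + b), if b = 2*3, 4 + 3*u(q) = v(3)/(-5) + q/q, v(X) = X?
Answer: -792/5 ≈ -158.40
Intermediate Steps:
u(q) = -6/5 (u(q) = -4/3 + (3/(-5) + q/q)/3 = -4/3 + (3*(-⅕) + 1)/3 = -4/3 + (-⅗ + 1)/3 = -4/3 + (⅓)*(⅖) = -4/3 + 2/15 = -6/5)
b = 6
-33*(u(-4) + b) = -33*(-6/5 + 6) = -33*24/5 = -792/5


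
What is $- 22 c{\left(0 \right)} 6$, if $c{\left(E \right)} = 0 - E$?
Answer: $0$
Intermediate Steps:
$c{\left(E \right)} = - E$
$- 22 c{\left(0 \right)} 6 = - 22 \left(\left(-1\right) 0\right) 6 = \left(-22\right) 0 \cdot 6 = 0 \cdot 6 = 0$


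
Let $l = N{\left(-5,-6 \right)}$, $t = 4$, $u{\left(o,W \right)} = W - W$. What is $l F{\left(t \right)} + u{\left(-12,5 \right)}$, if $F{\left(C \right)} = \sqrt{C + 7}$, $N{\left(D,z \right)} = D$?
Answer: $- 5 \sqrt{11} \approx -16.583$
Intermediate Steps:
$u{\left(o,W \right)} = 0$
$l = -5$
$F{\left(C \right)} = \sqrt{7 + C}$
$l F{\left(t \right)} + u{\left(-12,5 \right)} = - 5 \sqrt{7 + 4} + 0 = - 5 \sqrt{11} + 0 = - 5 \sqrt{11}$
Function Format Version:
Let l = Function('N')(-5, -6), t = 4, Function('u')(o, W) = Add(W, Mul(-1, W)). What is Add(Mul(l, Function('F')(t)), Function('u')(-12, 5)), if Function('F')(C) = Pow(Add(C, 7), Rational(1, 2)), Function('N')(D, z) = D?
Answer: Mul(-5, Pow(11, Rational(1, 2))) ≈ -16.583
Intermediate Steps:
Function('u')(o, W) = 0
l = -5
Function('F')(C) = Pow(Add(7, C), Rational(1, 2))
Add(Mul(l, Function('F')(t)), Function('u')(-12, 5)) = Add(Mul(-5, Pow(Add(7, 4), Rational(1, 2))), 0) = Add(Mul(-5, Pow(11, Rational(1, 2))), 0) = Mul(-5, Pow(11, Rational(1, 2)))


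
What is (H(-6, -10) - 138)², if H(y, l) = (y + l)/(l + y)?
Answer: 18769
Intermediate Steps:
H(y, l) = 1 (H(y, l) = (l + y)/(l + y) = 1)
(H(-6, -10) - 138)² = (1 - 138)² = (-137)² = 18769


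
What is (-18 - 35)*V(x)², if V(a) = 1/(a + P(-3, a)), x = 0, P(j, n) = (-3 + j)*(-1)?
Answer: -53/36 ≈ -1.4722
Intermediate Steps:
P(j, n) = 3 - j
V(a) = 1/(6 + a) (V(a) = 1/(a + (3 - 1*(-3))) = 1/(a + (3 + 3)) = 1/(a + 6) = 1/(6 + a))
(-18 - 35)*V(x)² = (-18 - 35)*(1/(6 + 0))² = -53*(1/6)² = -53*(⅙)² = -53*1/36 = -53/36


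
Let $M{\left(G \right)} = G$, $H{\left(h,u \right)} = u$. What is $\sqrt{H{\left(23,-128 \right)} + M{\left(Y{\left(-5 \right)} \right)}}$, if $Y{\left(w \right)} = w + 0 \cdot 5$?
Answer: $i \sqrt{133} \approx 11.533 i$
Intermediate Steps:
$Y{\left(w \right)} = w$ ($Y{\left(w \right)} = w + 0 = w$)
$\sqrt{H{\left(23,-128 \right)} + M{\left(Y{\left(-5 \right)} \right)}} = \sqrt{-128 - 5} = \sqrt{-133} = i \sqrt{133}$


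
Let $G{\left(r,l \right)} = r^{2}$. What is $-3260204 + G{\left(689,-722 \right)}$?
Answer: $-2785483$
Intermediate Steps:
$-3260204 + G{\left(689,-722 \right)} = -3260204 + 689^{2} = -3260204 + 474721 = -2785483$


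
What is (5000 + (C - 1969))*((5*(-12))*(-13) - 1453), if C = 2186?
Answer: -3511041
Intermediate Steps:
(5000 + (C - 1969))*((5*(-12))*(-13) - 1453) = (5000 + (2186 - 1969))*((5*(-12))*(-13) - 1453) = (5000 + 217)*(-60*(-13) - 1453) = 5217*(780 - 1453) = 5217*(-673) = -3511041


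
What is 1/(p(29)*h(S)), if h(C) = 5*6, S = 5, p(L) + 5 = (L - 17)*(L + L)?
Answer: 1/20730 ≈ 4.8239e-5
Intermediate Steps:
p(L) = -5 + 2*L*(-17 + L) (p(L) = -5 + (L - 17)*(L + L) = -5 + (-17 + L)*(2*L) = -5 + 2*L*(-17 + L))
h(C) = 30
1/(p(29)*h(S)) = 1/(-5 - 34*29 + 2*29²*30) = (1/30)/(-5 - 986 + 2*841) = (1/30)/(-5 - 986 + 1682) = (1/30)/691 = (1/691)*(1/30) = 1/20730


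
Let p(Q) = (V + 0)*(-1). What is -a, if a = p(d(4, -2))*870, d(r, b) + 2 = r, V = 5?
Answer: 4350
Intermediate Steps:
d(r, b) = -2 + r
p(Q) = -5 (p(Q) = (5 + 0)*(-1) = 5*(-1) = -5)
a = -4350 (a = -5*870 = -4350)
-a = -1*(-4350) = 4350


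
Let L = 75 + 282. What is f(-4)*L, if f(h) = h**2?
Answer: 5712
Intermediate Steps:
L = 357
f(-4)*L = (-4)**2*357 = 16*357 = 5712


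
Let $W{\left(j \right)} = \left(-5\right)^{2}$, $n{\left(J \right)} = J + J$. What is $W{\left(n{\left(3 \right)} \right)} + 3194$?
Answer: $3219$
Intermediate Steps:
$n{\left(J \right)} = 2 J$
$W{\left(j \right)} = 25$
$W{\left(n{\left(3 \right)} \right)} + 3194 = 25 + 3194 = 3219$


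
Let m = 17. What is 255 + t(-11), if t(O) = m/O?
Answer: 2788/11 ≈ 253.45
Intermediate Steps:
t(O) = 17/O
255 + t(-11) = 255 + 17/(-11) = 255 + 17*(-1/11) = 255 - 17/11 = 2788/11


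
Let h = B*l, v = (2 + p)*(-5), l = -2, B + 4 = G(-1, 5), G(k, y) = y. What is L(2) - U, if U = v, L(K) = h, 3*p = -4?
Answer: 4/3 ≈ 1.3333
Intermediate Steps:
p = -4/3 (p = (⅓)*(-4) = -4/3 ≈ -1.3333)
B = 1 (B = -4 + 5 = 1)
v = -10/3 (v = (2 - 4/3)*(-5) = (⅔)*(-5) = -10/3 ≈ -3.3333)
h = -2 (h = 1*(-2) = -2)
L(K) = -2
U = -10/3 ≈ -3.3333
L(2) - U = -2 - 1*(-10/3) = -2 + 10/3 = 4/3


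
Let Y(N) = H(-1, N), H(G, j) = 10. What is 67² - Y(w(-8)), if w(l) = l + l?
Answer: 4479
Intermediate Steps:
w(l) = 2*l
Y(N) = 10
67² - Y(w(-8)) = 67² - 1*10 = 4489 - 10 = 4479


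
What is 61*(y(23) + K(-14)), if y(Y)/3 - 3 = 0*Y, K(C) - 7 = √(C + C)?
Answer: 976 + 122*I*√7 ≈ 976.0 + 322.78*I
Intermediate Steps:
K(C) = 7 + √2*√C (K(C) = 7 + √(C + C) = 7 + √(2*C) = 7 + √2*√C)
y(Y) = 9 (y(Y) = 9 + 3*(0*Y) = 9 + 3*0 = 9 + 0 = 9)
61*(y(23) + K(-14)) = 61*(9 + (7 + √2*√(-14))) = 61*(9 + (7 + √2*(I*√14))) = 61*(9 + (7 + 2*I*√7)) = 61*(16 + 2*I*√7) = 976 + 122*I*√7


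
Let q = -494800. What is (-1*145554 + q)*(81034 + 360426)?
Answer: -282690676840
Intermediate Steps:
(-1*145554 + q)*(81034 + 360426) = (-1*145554 - 494800)*(81034 + 360426) = (-145554 - 494800)*441460 = -640354*441460 = -282690676840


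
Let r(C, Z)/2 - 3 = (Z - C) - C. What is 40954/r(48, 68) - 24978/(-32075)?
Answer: -26247013/32075 ≈ -818.30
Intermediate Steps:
r(C, Z) = 6 - 4*C + 2*Z (r(C, Z) = 6 + 2*((Z - C) - C) = 6 + 2*(Z - 2*C) = 6 + (-4*C + 2*Z) = 6 - 4*C + 2*Z)
40954/r(48, 68) - 24978/(-32075) = 40954/(6 - 4*48 + 2*68) - 24978/(-32075) = 40954/(6 - 192 + 136) - 24978*(-1/32075) = 40954/(-50) + 24978/32075 = 40954*(-1/50) + 24978/32075 = -20477/25 + 24978/32075 = -26247013/32075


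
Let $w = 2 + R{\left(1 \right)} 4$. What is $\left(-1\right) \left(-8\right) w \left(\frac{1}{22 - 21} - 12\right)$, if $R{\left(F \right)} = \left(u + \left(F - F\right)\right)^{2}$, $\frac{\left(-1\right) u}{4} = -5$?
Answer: $-140976$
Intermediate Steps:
$u = 20$ ($u = \left(-4\right) \left(-5\right) = 20$)
$R{\left(F \right)} = 400$ ($R{\left(F \right)} = \left(20 + \left(F - F\right)\right)^{2} = \left(20 + 0\right)^{2} = 20^{2} = 400$)
$w = 1602$ ($w = 2 + 400 \cdot 4 = 2 + 1600 = 1602$)
$\left(-1\right) \left(-8\right) w \left(\frac{1}{22 - 21} - 12\right) = \left(-1\right) \left(-8\right) 1602 \left(\frac{1}{22 - 21} - 12\right) = 8 \cdot 1602 \left(1^{-1} - 12\right) = 12816 \left(1 - 12\right) = 12816 \left(-11\right) = -140976$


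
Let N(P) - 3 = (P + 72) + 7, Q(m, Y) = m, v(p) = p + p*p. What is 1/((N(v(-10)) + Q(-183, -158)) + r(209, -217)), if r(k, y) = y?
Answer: -1/228 ≈ -0.0043860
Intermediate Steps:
v(p) = p + p²
N(P) = 82 + P (N(P) = 3 + ((P + 72) + 7) = 3 + ((72 + P) + 7) = 3 + (79 + P) = 82 + P)
1/((N(v(-10)) + Q(-183, -158)) + r(209, -217)) = 1/(((82 - 10*(1 - 10)) - 183) - 217) = 1/(((82 - 10*(-9)) - 183) - 217) = 1/(((82 + 90) - 183) - 217) = 1/((172 - 183) - 217) = 1/(-11 - 217) = 1/(-228) = -1/228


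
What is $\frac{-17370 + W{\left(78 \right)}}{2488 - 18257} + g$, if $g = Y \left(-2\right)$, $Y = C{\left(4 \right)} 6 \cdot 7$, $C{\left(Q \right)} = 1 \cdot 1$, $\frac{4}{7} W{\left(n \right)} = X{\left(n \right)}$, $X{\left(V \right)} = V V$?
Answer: $- \frac{1317873}{15769} \approx -83.574$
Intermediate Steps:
$X{\left(V \right)} = V^{2}$
$W{\left(n \right)} = \frac{7 n^{2}}{4}$
$C{\left(Q \right)} = 1$
$Y = 42$ ($Y = 1 \cdot 6 \cdot 7 = 6 \cdot 7 = 42$)
$g = -84$ ($g = 42 \left(-2\right) = -84$)
$\frac{-17370 + W{\left(78 \right)}}{2488 - 18257} + g = \frac{-17370 + \frac{7 \cdot 78^{2}}{4}}{2488 - 18257} - 84 = \frac{-17370 + \frac{7}{4} \cdot 6084}{-15769} - 84 = \left(-17370 + 10647\right) \left(- \frac{1}{15769}\right) - 84 = \left(-6723\right) \left(- \frac{1}{15769}\right) - 84 = \frac{6723}{15769} - 84 = - \frac{1317873}{15769}$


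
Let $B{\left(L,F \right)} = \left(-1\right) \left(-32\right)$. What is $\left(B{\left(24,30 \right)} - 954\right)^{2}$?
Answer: $850084$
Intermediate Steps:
$B{\left(L,F \right)} = 32$
$\left(B{\left(24,30 \right)} - 954\right)^{2} = \left(32 - 954\right)^{2} = \left(-922\right)^{2} = 850084$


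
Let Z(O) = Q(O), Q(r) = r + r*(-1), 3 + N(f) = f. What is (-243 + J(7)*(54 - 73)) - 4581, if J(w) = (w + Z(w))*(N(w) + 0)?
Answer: -5356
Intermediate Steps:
N(f) = -3 + f
Q(r) = 0 (Q(r) = r - r = 0)
Z(O) = 0
J(w) = w*(-3 + w) (J(w) = (w + 0)*((-3 + w) + 0) = w*(-3 + w))
(-243 + J(7)*(54 - 73)) - 4581 = (-243 + (7*(-3 + 7))*(54 - 73)) - 4581 = (-243 + (7*4)*(-19)) - 4581 = (-243 + 28*(-19)) - 4581 = (-243 - 532) - 4581 = -775 - 4581 = -5356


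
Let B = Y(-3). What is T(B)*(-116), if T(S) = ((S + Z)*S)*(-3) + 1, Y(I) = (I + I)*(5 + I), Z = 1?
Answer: 45820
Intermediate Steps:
Y(I) = 2*I*(5 + I) (Y(I) = (2*I)*(5 + I) = 2*I*(5 + I))
B = -12 (B = 2*(-3)*(5 - 3) = 2*(-3)*2 = -12)
T(S) = 1 - 3*S*(1 + S) (T(S) = ((S + 1)*S)*(-3) + 1 = ((1 + S)*S)*(-3) + 1 = (S*(1 + S))*(-3) + 1 = -3*S*(1 + S) + 1 = 1 - 3*S*(1 + S))
T(B)*(-116) = (1 - 3*(-12) - 3*(-12)**2)*(-116) = (1 + 36 - 3*144)*(-116) = (1 + 36 - 432)*(-116) = -395*(-116) = 45820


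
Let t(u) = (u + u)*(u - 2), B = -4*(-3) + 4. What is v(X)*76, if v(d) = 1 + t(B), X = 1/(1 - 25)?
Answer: 34124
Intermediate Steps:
B = 16 (B = 12 + 4 = 16)
t(u) = 2*u*(-2 + u) (t(u) = (2*u)*(-2 + u) = 2*u*(-2 + u))
X = -1/24 (X = 1/(-24) = -1/24 ≈ -0.041667)
v(d) = 449 (v(d) = 1 + 2*16*(-2 + 16) = 1 + 2*16*14 = 1 + 448 = 449)
v(X)*76 = 449*76 = 34124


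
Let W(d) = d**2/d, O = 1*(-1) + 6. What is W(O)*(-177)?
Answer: -885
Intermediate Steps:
O = 5 (O = -1 + 6 = 5)
W(d) = d
W(O)*(-177) = 5*(-177) = -885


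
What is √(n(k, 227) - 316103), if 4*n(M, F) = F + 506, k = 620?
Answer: I*√1263679/2 ≈ 562.07*I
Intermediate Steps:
n(M, F) = 253/2 + F/4 (n(M, F) = (F + 506)/4 = (506 + F)/4 = 253/2 + F/4)
√(n(k, 227) - 316103) = √((253/2 + (¼)*227) - 316103) = √((253/2 + 227/4) - 316103) = √(733/4 - 316103) = √(-1263679/4) = I*√1263679/2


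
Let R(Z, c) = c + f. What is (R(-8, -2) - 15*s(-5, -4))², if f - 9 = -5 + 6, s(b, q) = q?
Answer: 4624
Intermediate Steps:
f = 10 (f = 9 + (-5 + 6) = 9 + 1 = 10)
R(Z, c) = 10 + c (R(Z, c) = c + 10 = 10 + c)
(R(-8, -2) - 15*s(-5, -4))² = ((10 - 2) - 15*(-4))² = (8 + 60)² = 68² = 4624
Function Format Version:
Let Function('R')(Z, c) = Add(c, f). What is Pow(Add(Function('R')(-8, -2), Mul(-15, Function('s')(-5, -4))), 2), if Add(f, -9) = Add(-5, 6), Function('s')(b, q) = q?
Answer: 4624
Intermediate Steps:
f = 10 (f = Add(9, Add(-5, 6)) = Add(9, 1) = 10)
Function('R')(Z, c) = Add(10, c) (Function('R')(Z, c) = Add(c, 10) = Add(10, c))
Pow(Add(Function('R')(-8, -2), Mul(-15, Function('s')(-5, -4))), 2) = Pow(Add(Add(10, -2), Mul(-15, -4)), 2) = Pow(Add(8, 60), 2) = Pow(68, 2) = 4624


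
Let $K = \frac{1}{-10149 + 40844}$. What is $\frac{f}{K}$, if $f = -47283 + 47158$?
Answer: $-3836875$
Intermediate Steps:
$K = \frac{1}{30695} \approx 3.2579 \cdot 10^{-5}$
$f = -125$
$\frac{f}{K} = - 125 \frac{1}{\frac{1}{30695}} = \left(-125\right) 30695 = -3836875$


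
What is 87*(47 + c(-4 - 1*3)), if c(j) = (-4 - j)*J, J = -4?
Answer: 3045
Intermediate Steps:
c(j) = 16 + 4*j (c(j) = (-4 - j)*(-4) = 16 + 4*j)
87*(47 + c(-4 - 1*3)) = 87*(47 + (16 + 4*(-4 - 1*3))) = 87*(47 + (16 + 4*(-4 - 3))) = 87*(47 + (16 + 4*(-7))) = 87*(47 + (16 - 28)) = 87*(47 - 12) = 87*35 = 3045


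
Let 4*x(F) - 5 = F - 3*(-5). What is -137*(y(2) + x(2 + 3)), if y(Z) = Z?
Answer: -4521/4 ≈ -1130.3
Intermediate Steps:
x(F) = 5 + F/4 (x(F) = 5/4 + (F - 3*(-5))/4 = 5/4 + (F + 15)/4 = 5/4 + (15 + F)/4 = 5/4 + (15/4 + F/4) = 5 + F/4)
-137*(y(2) + x(2 + 3)) = -137*(2 + (5 + (2 + 3)/4)) = -137*(2 + (5 + (¼)*5)) = -137*(2 + (5 + 5/4)) = -137*(2 + 25/4) = -137*33/4 = -4521/4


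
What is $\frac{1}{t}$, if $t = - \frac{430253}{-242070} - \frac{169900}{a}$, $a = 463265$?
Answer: $\frac{22428511710}{31638692609} \approx 0.70889$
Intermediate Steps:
$t = \frac{31638692609}{22428511710}$ ($t = - \frac{430253}{-242070} - \frac{169900}{463265} = \left(-430253\right) \left(- \frac{1}{242070}\right) - \frac{33980}{92653} = \frac{430253}{242070} - \frac{33980}{92653} = \frac{31638692609}{22428511710} \approx 1.4106$)
$\frac{1}{t} = \frac{1}{\frac{31638692609}{22428511710}} = \frac{22428511710}{31638692609}$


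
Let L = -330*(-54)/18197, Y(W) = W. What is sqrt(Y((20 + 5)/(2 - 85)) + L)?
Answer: sqrt(1546803321385)/1510351 ≈ 0.82345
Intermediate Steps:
L = 17820/18197 (L = 17820*(1/18197) = 17820/18197 ≈ 0.97928)
sqrt(Y((20 + 5)/(2 - 85)) + L) = sqrt((20 + 5)/(2 - 85) + 17820/18197) = sqrt(25/(-83) + 17820/18197) = sqrt(25*(-1/83) + 17820/18197) = sqrt(-25/83 + 17820/18197) = sqrt(1024135/1510351) = sqrt(1546803321385)/1510351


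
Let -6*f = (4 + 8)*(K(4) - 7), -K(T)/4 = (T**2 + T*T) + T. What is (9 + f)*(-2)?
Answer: -622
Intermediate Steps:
K(T) = -8*T**2 - 4*T (K(T) = -4*((T**2 + T*T) + T) = -4*((T**2 + T**2) + T) = -4*(2*T**2 + T) = -4*(T + 2*T**2) = -8*T**2 - 4*T)
f = 302 (f = -(4 + 8)*(-4*4*(1 + 2*4) - 7)/6 = -2*(-4*4*(1 + 8) - 7) = -2*(-4*4*9 - 7) = -2*(-144 - 7) = -2*(-151) = -1/6*(-1812) = 302)
(9 + f)*(-2) = (9 + 302)*(-2) = 311*(-2) = -622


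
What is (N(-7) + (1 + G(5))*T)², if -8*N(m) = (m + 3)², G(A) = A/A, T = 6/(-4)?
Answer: 25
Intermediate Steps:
T = -3/2 (T = 6*(-¼) = -3/2 ≈ -1.5000)
G(A) = 1
N(m) = -(3 + m)²/8 (N(m) = -(m + 3)²/8 = -(3 + m)²/8)
(N(-7) + (1 + G(5))*T)² = (-(3 - 7)²/8 + (1 + 1)*(-3/2))² = (-⅛*(-4)² + 2*(-3/2))² = (-⅛*16 - 3)² = (-2 - 3)² = (-5)² = 25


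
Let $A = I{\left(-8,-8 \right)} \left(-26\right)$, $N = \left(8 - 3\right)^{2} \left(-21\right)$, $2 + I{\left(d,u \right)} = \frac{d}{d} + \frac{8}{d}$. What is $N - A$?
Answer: $-577$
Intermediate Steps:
$I{\left(d,u \right)} = -1 + \frac{8}{d}$ ($I{\left(d,u \right)} = -2 + \left(\frac{d}{d} + \frac{8}{d}\right) = -2 + \left(1 + \frac{8}{d}\right) = -1 + \frac{8}{d}$)
$N = -525$ ($N = 5^{2} \left(-21\right) = 25 \left(-21\right) = -525$)
$A = 52$ ($A = \frac{8 - -8}{-8} \left(-26\right) = - \frac{8 + 8}{8} \left(-26\right) = \left(- \frac{1}{8}\right) 16 \left(-26\right) = \left(-2\right) \left(-26\right) = 52$)
$N - A = -525 - 52 = -577$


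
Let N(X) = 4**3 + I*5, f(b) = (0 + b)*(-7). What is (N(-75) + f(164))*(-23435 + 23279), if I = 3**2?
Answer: 162084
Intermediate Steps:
f(b) = -7*b (f(b) = b*(-7) = -7*b)
I = 9
N(X) = 109 (N(X) = 4**3 + 9*5 = 64 + 45 = 109)
(N(-75) + f(164))*(-23435 + 23279) = (109 - 7*164)*(-23435 + 23279) = (109 - 1148)*(-156) = -1039*(-156) = 162084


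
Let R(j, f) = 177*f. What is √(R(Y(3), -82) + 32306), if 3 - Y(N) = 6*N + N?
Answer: 8*√278 ≈ 133.39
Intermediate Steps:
Y(N) = 3 - 7*N (Y(N) = 3 - (6*N + N) = 3 - 7*N)
√(R(Y(3), -82) + 32306) = √(177*(-82) + 32306) = √(-14514 + 32306) = √17792 = 8*√278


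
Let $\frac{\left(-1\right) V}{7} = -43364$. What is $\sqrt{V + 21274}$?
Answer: $\sqrt{324822} \approx 569.93$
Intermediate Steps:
$V = 303548$ ($V = \left(-7\right) \left(-43364\right) = 303548$)
$\sqrt{V + 21274} = \sqrt{303548 + 21274} = \sqrt{324822}$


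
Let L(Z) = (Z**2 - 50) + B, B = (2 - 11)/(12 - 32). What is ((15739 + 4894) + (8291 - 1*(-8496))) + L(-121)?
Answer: 1040229/20 ≈ 52011.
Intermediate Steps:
B = 9/20 (B = -9/(-20) = -9*(-1/20) = 9/20 ≈ 0.45000)
L(Z) = -991/20 + Z**2 (L(Z) = (Z**2 - 50) + 9/20 = (-50 + Z**2) + 9/20 = -991/20 + Z**2)
((15739 + 4894) + (8291 - 1*(-8496))) + L(-121) = ((15739 + 4894) + (8291 - 1*(-8496))) + (-991/20 + (-121)**2) = (20633 + (8291 + 8496)) + (-991/20 + 14641) = (20633 + 16787) + 291829/20 = 37420 + 291829/20 = 1040229/20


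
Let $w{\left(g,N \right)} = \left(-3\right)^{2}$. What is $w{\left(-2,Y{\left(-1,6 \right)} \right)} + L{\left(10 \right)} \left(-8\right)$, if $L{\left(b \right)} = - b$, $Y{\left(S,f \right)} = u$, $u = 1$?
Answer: $89$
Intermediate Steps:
$Y{\left(S,f \right)} = 1$
$w{\left(g,N \right)} = 9$
$w{\left(-2,Y{\left(-1,6 \right)} \right)} + L{\left(10 \right)} \left(-8\right) = 9 + \left(-1\right) 10 \left(-8\right) = 9 - -80 = 9 + 80 = 89$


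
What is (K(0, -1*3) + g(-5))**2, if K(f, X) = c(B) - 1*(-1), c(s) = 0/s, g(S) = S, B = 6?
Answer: 16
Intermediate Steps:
c(s) = 0
K(f, X) = 1 (K(f, X) = 0 - 1*(-1) = 0 + 1 = 1)
(K(0, -1*3) + g(-5))**2 = (1 - 5)**2 = (-4)**2 = 16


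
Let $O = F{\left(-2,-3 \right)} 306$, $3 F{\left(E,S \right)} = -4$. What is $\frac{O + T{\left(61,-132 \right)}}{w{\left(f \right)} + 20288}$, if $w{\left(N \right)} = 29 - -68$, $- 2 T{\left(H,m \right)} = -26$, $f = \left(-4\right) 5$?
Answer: $- \frac{79}{4077} \approx -0.019377$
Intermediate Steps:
$F{\left(E,S \right)} = - \frac{4}{3}$ ($F{\left(E,S \right)} = \frac{1}{3} \left(-4\right) = - \frac{4}{3}$)
$f = -20$
$T{\left(H,m \right)} = 13$ ($T{\left(H,m \right)} = \left(- \frac{1}{2}\right) \left(-26\right) = 13$)
$O = -408$ ($O = \left(- \frac{4}{3}\right) 306 = -408$)
$w{\left(N \right)} = 97$ ($w{\left(N \right)} = 29 + 68 = 97$)
$\frac{O + T{\left(61,-132 \right)}}{w{\left(f \right)} + 20288} = \frac{-408 + 13}{97 + 20288} = - \frac{395}{20385} = \left(-395\right) \frac{1}{20385} = - \frac{79}{4077}$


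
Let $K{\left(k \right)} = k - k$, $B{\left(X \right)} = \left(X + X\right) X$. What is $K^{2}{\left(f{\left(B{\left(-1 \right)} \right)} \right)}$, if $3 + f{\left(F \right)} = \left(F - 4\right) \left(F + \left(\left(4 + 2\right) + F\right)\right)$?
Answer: $0$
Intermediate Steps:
$B{\left(X \right)} = 2 X^{2}$ ($B{\left(X \right)} = 2 X X = 2 X^{2}$)
$f{\left(F \right)} = -3 + \left(-4 + F\right) \left(6 + 2 F\right)$ ($f{\left(F \right)} = -3 + \left(F - 4\right) \left(F + \left(\left(4 + 2\right) + F\right)\right) = -3 + \left(-4 + F\right) \left(F + \left(6 + F\right)\right) = -3 + \left(-4 + F\right) \left(6 + 2 F\right)$)
$K{\left(k \right)} = 0$
$K^{2}{\left(f{\left(B{\left(-1 \right)} \right)} \right)} = 0^{2} = 0$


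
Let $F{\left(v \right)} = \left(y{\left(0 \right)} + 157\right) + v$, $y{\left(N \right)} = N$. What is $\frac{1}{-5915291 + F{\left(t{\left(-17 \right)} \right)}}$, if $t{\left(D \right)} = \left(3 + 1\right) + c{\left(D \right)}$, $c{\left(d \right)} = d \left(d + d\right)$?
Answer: $- \frac{1}{5914552} \approx -1.6907 \cdot 10^{-7}$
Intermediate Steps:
$c{\left(d \right)} = 2 d^{2}$ ($c{\left(d \right)} = d 2 d = 2 d^{2}$)
$t{\left(D \right)} = 4 + 2 D^{2}$ ($t{\left(D \right)} = \left(3 + 1\right) + 2 D^{2} = 4 + 2 D^{2}$)
$F{\left(v \right)} = 157 + v$ ($F{\left(v \right)} = \left(0 + 157\right) + v = 157 + v$)
$\frac{1}{-5915291 + F{\left(t{\left(-17 \right)} \right)}} = \frac{1}{-5915291 + \left(157 + \left(4 + 2 \left(-17\right)^{2}\right)\right)} = \frac{1}{-5915291 + \left(157 + \left(4 + 2 \cdot 289\right)\right)} = \frac{1}{-5915291 + \left(157 + \left(4 + 578\right)\right)} = \frac{1}{-5915291 + \left(157 + 582\right)} = \frac{1}{-5915291 + 739} = \frac{1}{-5914552} = - \frac{1}{5914552}$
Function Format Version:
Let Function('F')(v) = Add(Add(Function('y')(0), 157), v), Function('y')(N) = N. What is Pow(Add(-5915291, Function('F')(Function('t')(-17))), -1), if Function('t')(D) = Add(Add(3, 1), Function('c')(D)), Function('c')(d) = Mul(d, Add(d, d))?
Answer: Rational(-1, 5914552) ≈ -1.6907e-7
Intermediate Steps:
Function('c')(d) = Mul(2, Pow(d, 2)) (Function('c')(d) = Mul(d, Mul(2, d)) = Mul(2, Pow(d, 2)))
Function('t')(D) = Add(4, Mul(2, Pow(D, 2))) (Function('t')(D) = Add(Add(3, 1), Mul(2, Pow(D, 2))) = Add(4, Mul(2, Pow(D, 2))))
Function('F')(v) = Add(157, v) (Function('F')(v) = Add(Add(0, 157), v) = Add(157, v))
Pow(Add(-5915291, Function('F')(Function('t')(-17))), -1) = Pow(Add(-5915291, Add(157, Add(4, Mul(2, Pow(-17, 2))))), -1) = Pow(Add(-5915291, Add(157, Add(4, Mul(2, 289)))), -1) = Pow(Add(-5915291, Add(157, Add(4, 578))), -1) = Pow(Add(-5915291, Add(157, 582)), -1) = Pow(Add(-5915291, 739), -1) = Pow(-5914552, -1) = Rational(-1, 5914552)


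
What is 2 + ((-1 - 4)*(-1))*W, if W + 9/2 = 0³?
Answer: -41/2 ≈ -20.500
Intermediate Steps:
W = -9/2 (W = -9/2 + 0³ = -9/2 + 0 = -9/2 ≈ -4.5000)
2 + ((-1 - 4)*(-1))*W = 2 + ((-1 - 4)*(-1))*(-9/2) = 2 - 5*(-1)*(-9/2) = 2 + 5*(-9/2) = 2 - 45/2 = -41/2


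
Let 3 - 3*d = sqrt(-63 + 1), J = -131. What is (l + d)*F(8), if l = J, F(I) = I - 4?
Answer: -520 - 4*I*sqrt(62)/3 ≈ -520.0 - 10.499*I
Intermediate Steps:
F(I) = -4 + I
d = 1 - I*sqrt(62)/3 (d = 1 - sqrt(-63 + 1)/3 = 1 - I*sqrt(62)/3 ≈ 1.0 - 2.6247*I)
l = -131
(l + d)*F(8) = (-131 + (1 - I*sqrt(62)/3))*(-4 + 8) = (-130 - I*sqrt(62)/3)*4 = -520 - 4*I*sqrt(62)/3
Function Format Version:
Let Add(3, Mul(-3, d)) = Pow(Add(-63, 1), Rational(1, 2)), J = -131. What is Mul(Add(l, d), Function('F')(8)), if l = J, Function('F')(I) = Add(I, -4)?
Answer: Add(-520, Mul(Rational(-4, 3), I, Pow(62, Rational(1, 2)))) ≈ Add(-520.00, Mul(-10.499, I))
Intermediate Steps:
Function('F')(I) = Add(-4, I)
d = Add(1, Mul(Rational(-1, 3), I, Pow(62, Rational(1, 2)))) (d = Add(1, Mul(Rational(-1, 3), Pow(Add(-63, 1), Rational(1, 2)))) = Add(1, Mul(Rational(-1, 3), Pow(-62, Rational(1, 2)))) = Add(1, Mul(Rational(-1, 3), Mul(I, Pow(62, Rational(1, 2))))) = Add(1, Mul(Rational(-1, 3), I, Pow(62, Rational(1, 2)))) ≈ Add(1.0000, Mul(-2.6247, I)))
l = -131
Mul(Add(l, d), Function('F')(8)) = Mul(Add(-131, Add(1, Mul(Rational(-1, 3), I, Pow(62, Rational(1, 2))))), Add(-4, 8)) = Mul(Add(-130, Mul(Rational(-1, 3), I, Pow(62, Rational(1, 2)))), 4) = Add(-520, Mul(Rational(-4, 3), I, Pow(62, Rational(1, 2))))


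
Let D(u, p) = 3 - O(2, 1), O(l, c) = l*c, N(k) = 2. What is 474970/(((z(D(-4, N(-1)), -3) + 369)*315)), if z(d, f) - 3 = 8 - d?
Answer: 94994/23877 ≈ 3.9785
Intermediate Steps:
O(l, c) = c*l
D(u, p) = 1 (D(u, p) = 3 - 2 = 1)
z(d, f) = 11 - d (z(d, f) = 3 + (8 - d) = 11 - d)
474970/(((z(D(-4, N(-1)), -3) + 369)*315)) = 474970/((((11 - 1*1) + 369)*315)) = 474970/((((11 - 1) + 369)*315)) = 474970/(((10 + 369)*315)) = 474970/((379*315)) = 474970/119385 = 474970*(1/119385) = 94994/23877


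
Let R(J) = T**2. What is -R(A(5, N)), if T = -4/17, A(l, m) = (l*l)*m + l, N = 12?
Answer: -16/289 ≈ -0.055363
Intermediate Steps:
A(l, m) = l + m*l**2 (A(l, m) = l**2*m + l = m*l**2 + l = l + m*l**2)
T = -4/17 (T = -4*1/17 = -4/17 ≈ -0.23529)
R(J) = 16/289 (R(J) = (-4/17)**2 = 16/289)
-R(A(5, N)) = -1*16/289 = -16/289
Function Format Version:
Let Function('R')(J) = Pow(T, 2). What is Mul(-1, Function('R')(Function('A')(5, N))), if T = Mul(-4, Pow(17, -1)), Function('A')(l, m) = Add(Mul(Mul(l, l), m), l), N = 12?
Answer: Rational(-16, 289) ≈ -0.055363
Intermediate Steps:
Function('A')(l, m) = Add(l, Mul(m, Pow(l, 2))) (Function('A')(l, m) = Add(Mul(Pow(l, 2), m), l) = Add(Mul(m, Pow(l, 2)), l) = Add(l, Mul(m, Pow(l, 2))))
T = Rational(-4, 17) (T = Mul(-4, Rational(1, 17)) = Rational(-4, 17) ≈ -0.23529)
Function('R')(J) = Rational(16, 289) (Function('R')(J) = Pow(Rational(-4, 17), 2) = Rational(16, 289))
Mul(-1, Function('R')(Function('A')(5, N))) = Mul(-1, Rational(16, 289)) = Rational(-16, 289)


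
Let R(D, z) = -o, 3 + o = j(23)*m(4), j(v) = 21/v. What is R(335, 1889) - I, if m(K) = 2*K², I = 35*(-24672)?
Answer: 19860357/23 ≈ 8.6349e+5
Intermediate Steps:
I = -863520
o = 603/23 (o = -3 + (21/23)*(2*4²) = -3 + (21*(1/23))*(2*16) = -3 + (21/23)*32 = -3 + 672/23 = 603/23 ≈ 26.217)
R(D, z) = -603/23 (R(D, z) = -1*603/23 = -603/23)
R(335, 1889) - I = -603/23 - 1*(-863520) = -603/23 + 863520 = 19860357/23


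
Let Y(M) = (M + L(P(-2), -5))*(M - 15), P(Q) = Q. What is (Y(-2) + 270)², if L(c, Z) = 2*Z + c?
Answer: 258064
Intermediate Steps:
L(c, Z) = c + 2*Z
Y(M) = (-15 + M)*(-12 + M) (Y(M) = (M + (-2 + 2*(-5)))*(M - 15) = (M + (-2 - 10))*(-15 + M) = (M - 12)*(-15 + M) = (-12 + M)*(-15 + M) = (-15 + M)*(-12 + M))
(Y(-2) + 270)² = ((180 + (-2)² - 27*(-2)) + 270)² = ((180 + 4 + 54) + 270)² = (238 + 270)² = 508² = 258064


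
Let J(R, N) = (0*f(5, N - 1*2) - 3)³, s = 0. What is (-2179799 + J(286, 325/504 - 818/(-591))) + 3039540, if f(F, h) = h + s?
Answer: 859714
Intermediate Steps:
f(F, h) = h (f(F, h) = h + 0 = h)
J(R, N) = -27 (J(R, N) = (0*(N - 1*2) - 3)³ = (0*(N - 2) - 3)³ = (0*(-2 + N) - 3)³ = (0 - 3)³ = (-3)³ = -27)
(-2179799 + J(286, 325/504 - 818/(-591))) + 3039540 = (-2179799 - 27) + 3039540 = -2179826 + 3039540 = 859714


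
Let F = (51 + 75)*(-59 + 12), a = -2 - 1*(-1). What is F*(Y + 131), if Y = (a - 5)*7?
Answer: -527058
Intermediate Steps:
a = -1 (a = -2 + 1 = -1)
Y = -42 (Y = (-1 - 5)*7 = -6*7 = -42)
F = -5922 (F = 126*(-47) = -5922)
F*(Y + 131) = -5922*(-42 + 131) = -5922*89 = -527058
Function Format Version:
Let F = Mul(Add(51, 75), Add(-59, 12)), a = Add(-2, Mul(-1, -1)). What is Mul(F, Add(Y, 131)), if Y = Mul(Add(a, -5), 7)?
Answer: -527058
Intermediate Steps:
a = -1 (a = Add(-2, 1) = -1)
Y = -42 (Y = Mul(Add(-1, -5), 7) = Mul(-6, 7) = -42)
F = -5922 (F = Mul(126, -47) = -5922)
Mul(F, Add(Y, 131)) = Mul(-5922, Add(-42, 131)) = Mul(-5922, 89) = -527058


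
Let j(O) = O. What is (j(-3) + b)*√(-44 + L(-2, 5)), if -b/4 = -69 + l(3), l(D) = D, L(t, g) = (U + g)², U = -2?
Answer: 261*I*√35 ≈ 1544.1*I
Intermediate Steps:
L(t, g) = (-2 + g)²
b = 264 (b = -4*(-69 + 3) = -4*(-66) = 264)
(j(-3) + b)*√(-44 + L(-2, 5)) = (-3 + 264)*√(-44 + (-2 + 5)²) = 261*√(-44 + 3²) = 261*√(-44 + 9) = 261*√(-35) = 261*(I*√35) = 261*I*√35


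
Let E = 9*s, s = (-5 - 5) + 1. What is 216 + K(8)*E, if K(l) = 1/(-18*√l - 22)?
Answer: 226773/1054 + 729*√2/527 ≈ 217.11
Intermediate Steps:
K(l) = 1/(-22 - 18*√l)
s = -9 (s = -10 + 1 = -9)
E = -81 (E = 9*(-9) = -81)
216 + K(8)*E = 216 - 1/(22 + 18*√8)*(-81) = 216 - 1/(22 + 18*(2*√2))*(-81) = 216 - 1/(22 + 36*√2)*(-81) = 216 + 81/(22 + 36*√2)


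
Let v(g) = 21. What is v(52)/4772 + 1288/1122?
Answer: 3084949/2677092 ≈ 1.1524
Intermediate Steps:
v(52)/4772 + 1288/1122 = 21/4772 + 1288/1122 = 21*(1/4772) + 1288*(1/1122) = 21/4772 + 644/561 = 3084949/2677092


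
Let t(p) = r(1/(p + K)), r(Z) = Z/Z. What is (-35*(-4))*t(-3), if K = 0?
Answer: 140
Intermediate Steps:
r(Z) = 1
t(p) = 1
(-35*(-4))*t(-3) = -35*(-4)*1 = 140*1 = 140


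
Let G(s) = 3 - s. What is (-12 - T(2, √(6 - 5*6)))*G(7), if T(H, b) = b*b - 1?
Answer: -52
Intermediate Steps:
T(H, b) = -1 + b² (T(H, b) = b² - 1 = -1 + b²)
(-12 - T(2, √(6 - 5*6)))*G(7) = (-12 - (-1 + (√(6 - 5*6))²))*(3 - 1*7) = (-12 - (-1 + (√(6 - 30))²))*(3 - 7) = (-12 - (-1 + (√(-24))²))*(-4) = (-12 - (-1 + (2*I*√6)²))*(-4) = (-12 - (-1 - 24))*(-4) = (-12 - 1*(-25))*(-4) = (-12 + 25)*(-4) = 13*(-4) = -52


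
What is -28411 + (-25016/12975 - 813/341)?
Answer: -125722838356/4424475 ≈ -28415.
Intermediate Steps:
-28411 + (-25016/12975 - 813/341) = -28411 - 19079131/4424475 = -125722838356/4424475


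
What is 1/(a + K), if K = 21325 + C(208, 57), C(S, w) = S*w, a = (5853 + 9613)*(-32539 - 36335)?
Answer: -1/1065172103 ≈ -9.3882e-10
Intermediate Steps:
a = -1065205284 (a = 15466*(-68874) = -1065205284)
K = 33181 (K = 21325 + 208*57 = 21325 + 11856 = 33181)
1/(a + K) = 1/(-1065205284 + 33181) = 1/(-1065172103) = -1/1065172103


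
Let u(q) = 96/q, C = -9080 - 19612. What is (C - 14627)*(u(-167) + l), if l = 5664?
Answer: -40970763648/167 ≈ -2.4533e+8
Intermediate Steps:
C = -28692
(C - 14627)*(u(-167) + l) = (-28692 - 14627)*(96/(-167) + 5664) = -43319*(96*(-1/167) + 5664) = -43319*(-96/167 + 5664) = -43319*945792/167 = -40970763648/167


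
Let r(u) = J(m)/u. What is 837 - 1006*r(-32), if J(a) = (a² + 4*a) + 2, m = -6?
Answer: 10217/8 ≈ 1277.1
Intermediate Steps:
J(a) = 2 + a² + 4*a
r(u) = 14/u (r(u) = (2 + (-6)² + 4*(-6))/u = (2 + 36 - 24)/u = 14/u)
837 - 1006*r(-32) = 837 - 14084/(-32) = 837 - 14084*(-1)/32 = 837 - 1006*(-7/16) = 837 + 3521/8 = 10217/8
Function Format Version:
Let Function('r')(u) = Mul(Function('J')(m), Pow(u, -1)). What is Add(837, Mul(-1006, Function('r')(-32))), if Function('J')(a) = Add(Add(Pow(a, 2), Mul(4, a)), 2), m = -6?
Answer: Rational(10217, 8) ≈ 1277.1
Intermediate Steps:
Function('J')(a) = Add(2, Pow(a, 2), Mul(4, a))
Function('r')(u) = Mul(14, Pow(u, -1)) (Function('r')(u) = Mul(Add(2, Pow(-6, 2), Mul(4, -6)), Pow(u, -1)) = Mul(Add(2, 36, -24), Pow(u, -1)) = Mul(14, Pow(u, -1)))
Add(837, Mul(-1006, Function('r')(-32))) = Add(837, Mul(-1006, Mul(14, Pow(-32, -1)))) = Add(837, Mul(-1006, Mul(14, Rational(-1, 32)))) = Add(837, Mul(-1006, Rational(-7, 16))) = Add(837, Rational(3521, 8)) = Rational(10217, 8)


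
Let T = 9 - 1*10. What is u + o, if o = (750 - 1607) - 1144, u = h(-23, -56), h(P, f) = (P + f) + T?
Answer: -2081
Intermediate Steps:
T = -1 (T = 9 - 10 = -1)
h(P, f) = -1 + P + f (h(P, f) = (P + f) - 1 = -1 + P + f)
u = -80 (u = -1 - 23 - 56 = -80)
o = -2001 (o = -857 - 1144 = -2001)
u + o = -80 - 2001 = -2081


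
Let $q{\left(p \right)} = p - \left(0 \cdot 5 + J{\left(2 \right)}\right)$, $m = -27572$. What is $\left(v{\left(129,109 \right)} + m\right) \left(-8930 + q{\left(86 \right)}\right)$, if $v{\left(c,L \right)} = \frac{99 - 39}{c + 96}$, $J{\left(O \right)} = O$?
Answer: $\frac{3658493296}{15} \approx 2.439 \cdot 10^{8}$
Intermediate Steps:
$v{\left(c,L \right)} = \frac{60}{96 + c}$
$q{\left(p \right)} = -2 + p$ ($q{\left(p \right)} = p - \left(0 \cdot 5 + 2\right) = p - \left(0 + 2\right) = p - 2 = -2 + p$)
$\left(v{\left(129,109 \right)} + m\right) \left(-8930 + q{\left(86 \right)}\right) = \left(\frac{60}{96 + 129} - 27572\right) \left(-8930 + \left(-2 + 86\right)\right) = \left(\frac{60}{225} - 27572\right) \left(-8930 + 84\right) = \left(60 \cdot \frac{1}{225} - 27572\right) \left(-8846\right) = \left(\frac{4}{15} - 27572\right) \left(-8846\right) = \left(- \frac{413576}{15}\right) \left(-8846\right) = \frac{3658493296}{15}$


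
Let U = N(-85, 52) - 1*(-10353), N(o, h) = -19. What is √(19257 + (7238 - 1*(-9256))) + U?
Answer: 10334 + √35751 ≈ 10523.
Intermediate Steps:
U = 10334 (U = -19 - 1*(-10353) = -19 + 10353 = 10334)
√(19257 + (7238 - 1*(-9256))) + U = √(19257 + (7238 - 1*(-9256))) + 10334 = √(19257 + (7238 + 9256)) + 10334 = √(19257 + 16494) + 10334 = √35751 + 10334 = 10334 + √35751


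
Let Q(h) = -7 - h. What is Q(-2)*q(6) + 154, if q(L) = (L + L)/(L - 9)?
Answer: 174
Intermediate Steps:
q(L) = 2*L/(-9 + L) (q(L) = (2*L)/(-9 + L) = 2*L/(-9 + L))
Q(-2)*q(6) + 154 = (-7 - 1*(-2))*(2*6/(-9 + 6)) + 154 = (-7 + 2)*(2*6/(-3)) + 154 = -10*6*(-1)/3 + 154 = -5*(-4) + 154 = 20 + 154 = 174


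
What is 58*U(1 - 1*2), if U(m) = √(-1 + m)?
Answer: 58*I*√2 ≈ 82.024*I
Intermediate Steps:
58*U(1 - 1*2) = 58*√(-1 + (1 - 1*2)) = 58*√(-1 + (1 - 2)) = 58*√(-1 - 1) = 58*√(-2) = 58*(I*√2) = 58*I*√2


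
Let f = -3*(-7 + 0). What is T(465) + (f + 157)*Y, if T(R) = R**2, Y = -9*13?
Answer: 195399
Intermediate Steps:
Y = -117
f = 21 (f = -3*(-7) = 21)
T(465) + (f + 157)*Y = 465**2 + (21 + 157)*(-117) = 216225 + 178*(-117) = 216225 - 20826 = 195399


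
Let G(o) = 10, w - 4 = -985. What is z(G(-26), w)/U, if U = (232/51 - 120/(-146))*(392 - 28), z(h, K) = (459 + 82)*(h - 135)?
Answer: -251767875/7278544 ≈ -34.590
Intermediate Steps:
w = -981 (w = 4 - 985 = -981)
z(h, K) = -73035 + 541*h (z(h, K) = 541*(-135 + h) = -73035 + 541*h)
U = 7278544/3723 (U = (232*(1/51) - 120*(-1/146))*364 = (232/51 + 60/73)*364 = (19996/3723)*364 = 7278544/3723 ≈ 1955.0)
z(G(-26), w)/U = (-73035 + 541*10)/(7278544/3723) = (-73035 + 5410)*(3723/7278544) = -67625*3723/7278544 = -251767875/7278544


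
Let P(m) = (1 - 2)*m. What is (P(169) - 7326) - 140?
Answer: -7635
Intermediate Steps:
P(m) = -m
(P(169) - 7326) - 140 = (-1*169 - 7326) - 140 = (-169 - 7326) - 140 = -7495 - 140 = -7635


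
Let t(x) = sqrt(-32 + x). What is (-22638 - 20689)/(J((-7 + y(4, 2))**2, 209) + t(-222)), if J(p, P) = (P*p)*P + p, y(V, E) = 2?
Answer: -23657625175/596286601377 + 43327*I*sqrt(254)/1192573202754 ≈ -0.039675 + 5.7902e-7*I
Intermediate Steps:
J(p, P) = p + p*P**2 (J(p, P) = p*P**2 + p = p + p*P**2)
(-22638 - 20689)/(J((-7 + y(4, 2))**2, 209) + t(-222)) = (-22638 - 20689)/((-7 + 2)**2*(1 + 209**2) + sqrt(-32 - 222)) = -43327/((-5)**2*(1 + 43681) + sqrt(-254)) = -43327/(25*43682 + I*sqrt(254)) = -43327/(1092050 + I*sqrt(254))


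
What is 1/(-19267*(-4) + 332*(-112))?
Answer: 1/39884 ≈ 2.5073e-5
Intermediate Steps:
1/(-19267*(-4) + 332*(-112)) = 1/(77068 - 37184) = 1/39884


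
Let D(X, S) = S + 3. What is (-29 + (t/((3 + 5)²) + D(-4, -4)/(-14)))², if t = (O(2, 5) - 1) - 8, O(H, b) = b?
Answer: 10543009/12544 ≈ 840.48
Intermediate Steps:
t = -4 (t = (5 - 1) - 8 = 4 - 8 = -4)
D(X, S) = 3 + S
(-29 + (t/((3 + 5)²) + D(-4, -4)/(-14)))² = (-29 + (-4/(3 + 5)² + (3 - 4)/(-14)))² = (-29 + (-4/(8²) - 1*(-1/14)))² = (-29 + (-4/64 + 1/14))² = (-29 + (-4*1/64 + 1/14))² = (-29 + (-1/16 + 1/14))² = (-29 + 1/112)² = (-3247/112)² = 10543009/12544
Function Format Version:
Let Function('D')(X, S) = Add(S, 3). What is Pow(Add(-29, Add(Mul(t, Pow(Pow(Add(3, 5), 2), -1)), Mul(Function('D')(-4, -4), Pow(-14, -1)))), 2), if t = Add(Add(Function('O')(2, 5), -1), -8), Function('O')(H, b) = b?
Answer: Rational(10543009, 12544) ≈ 840.48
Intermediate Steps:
t = -4 (t = Add(Add(5, -1), -8) = Add(4, -8) = -4)
Function('D')(X, S) = Add(3, S)
Pow(Add(-29, Add(Mul(t, Pow(Pow(Add(3, 5), 2), -1)), Mul(Function('D')(-4, -4), Pow(-14, -1)))), 2) = Pow(Add(-29, Add(Mul(-4, Pow(Pow(Add(3, 5), 2), -1)), Mul(Add(3, -4), Pow(-14, -1)))), 2) = Pow(Add(-29, Add(Mul(-4, Pow(Pow(8, 2), -1)), Mul(-1, Rational(-1, 14)))), 2) = Pow(Add(-29, Add(Mul(-4, Pow(64, -1)), Rational(1, 14))), 2) = Pow(Add(-29, Add(Mul(-4, Rational(1, 64)), Rational(1, 14))), 2) = Pow(Add(-29, Add(Rational(-1, 16), Rational(1, 14))), 2) = Pow(Add(-29, Rational(1, 112)), 2) = Pow(Rational(-3247, 112), 2) = Rational(10543009, 12544)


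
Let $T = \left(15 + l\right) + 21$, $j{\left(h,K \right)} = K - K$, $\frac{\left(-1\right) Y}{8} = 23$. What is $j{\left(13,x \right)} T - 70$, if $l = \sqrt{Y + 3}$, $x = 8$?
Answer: $-70$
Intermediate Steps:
$Y = -184$ ($Y = \left(-8\right) 23 = -184$)
$j{\left(h,K \right)} = 0$
$l = i \sqrt{181}$ ($l = \sqrt{-184 + 3} = \sqrt{-181} = i \sqrt{181} \approx 13.454 i$)
$T = 36 + i \sqrt{181}$ ($T = \left(15 + i \sqrt{181}\right) + 21 = 36 + i \sqrt{181} \approx 36.0 + 13.454 i$)
$j{\left(13,x \right)} T - 70 = 0 \left(36 + i \sqrt{181}\right) - 70 = 0 - 70 = -70$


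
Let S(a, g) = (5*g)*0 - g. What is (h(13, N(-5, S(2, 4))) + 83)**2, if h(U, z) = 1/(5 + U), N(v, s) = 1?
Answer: 2235025/324 ≈ 6898.2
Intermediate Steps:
S(a, g) = -g (S(a, g) = 0 - g = -g)
(h(13, N(-5, S(2, 4))) + 83)**2 = (1/(5 + 13) + 83)**2 = (1/18 + 83)**2 = (1495/18)**2 = 2235025/324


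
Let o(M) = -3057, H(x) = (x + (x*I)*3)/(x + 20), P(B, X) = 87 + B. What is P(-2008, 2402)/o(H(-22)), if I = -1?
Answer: 1921/3057 ≈ 0.62839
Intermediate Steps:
H(x) = -2*x/(20 + x) (H(x) = (x + (x*(-1))*3)/(x + 20) = (x - x*3)/(20 + x) = (x - 3*x)/(20 + x) = (-2*x)/(20 + x) = -2*x/(20 + x))
P(-2008, 2402)/o(H(-22)) = (87 - 2008)/(-3057) = -1921*(-1/3057) = 1921/3057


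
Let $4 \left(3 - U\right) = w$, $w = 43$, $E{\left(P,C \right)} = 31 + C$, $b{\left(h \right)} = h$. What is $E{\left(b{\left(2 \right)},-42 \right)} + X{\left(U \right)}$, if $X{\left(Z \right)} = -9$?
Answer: $-20$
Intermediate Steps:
$U = - \frac{31}{4}$ ($U = 3 - \frac{43}{4} = - \frac{31}{4} \approx -7.75$)
$E{\left(b{\left(2 \right)},-42 \right)} + X{\left(U \right)} = \left(31 - 42\right) - 9 = -11 - 9 = -20$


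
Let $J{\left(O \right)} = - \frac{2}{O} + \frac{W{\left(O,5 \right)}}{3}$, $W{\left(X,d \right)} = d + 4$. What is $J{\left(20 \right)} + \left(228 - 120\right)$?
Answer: $\frac{1109}{10} \approx 110.9$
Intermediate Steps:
$W{\left(X,d \right)} = 4 + d$
$J{\left(O \right)} = 3 - \frac{2}{O}$ ($J{\left(O \right)} = - \frac{2}{O} + \frac{4 + 5}{3} = - \frac{2}{O} + 9 \cdot \frac{1}{3} = - \frac{2}{O} + 3 = 3 - \frac{2}{O}$)
$J{\left(20 \right)} + \left(228 - 120\right) = \left(3 - \frac{2}{20}\right) + \left(228 - 120\right) = \left(3 - \frac{1}{10}\right) + 108 = \frac{29}{10} + 108 = \frac{1109}{10}$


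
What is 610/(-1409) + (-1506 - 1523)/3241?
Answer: -6244871/4566569 ≈ -1.3675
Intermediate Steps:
610/(-1409) + (-1506 - 1523)/3241 = 610*(-1/1409) - 3029*1/3241 = -610/1409 - 3029/3241 = -6244871/4566569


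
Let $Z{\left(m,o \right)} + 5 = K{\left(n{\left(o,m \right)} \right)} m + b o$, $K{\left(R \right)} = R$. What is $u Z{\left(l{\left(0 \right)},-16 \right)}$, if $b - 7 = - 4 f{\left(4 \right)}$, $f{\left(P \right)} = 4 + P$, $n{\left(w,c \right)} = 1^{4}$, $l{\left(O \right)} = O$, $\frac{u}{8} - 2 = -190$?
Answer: $-594080$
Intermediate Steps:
$u = -1504$ ($u = 16 + 8 \left(-190\right) = 16 - 1520 = -1504$)
$n{\left(w,c \right)} = 1$
$b = -25$ ($b = 7 - 4 \left(4 + 4\right) = 7 - 32 = -25$)
$Z{\left(m,o \right)} = -5 + m - 25 o$ ($Z{\left(m,o \right)} = -5 + \left(1 m - 25 o\right) = -5 + \left(m - 25 o\right) = -5 + m - 25 o$)
$u Z{\left(l{\left(0 \right)},-16 \right)} = - 1504 \left(-5 + 0 - -400\right) = - 1504 \left(-5 + 0 + 400\right) = \left(-1504\right) 395 = -594080$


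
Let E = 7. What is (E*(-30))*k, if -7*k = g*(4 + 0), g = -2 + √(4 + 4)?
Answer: -240 + 240*√2 ≈ 99.411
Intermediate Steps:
g = -2 + 2*√2 (g = -2 + √8 = -2 + 2*√2 ≈ 0.82843)
k = 8/7 - 8*√2/7 (k = -(-2 + 2*√2)*(4 + 0)/7 = -(-2 + 2*√2)*4/7 = -(-8 + 8*√2)/7 = 8/7 - 8*√2/7 ≈ -0.47339)
(E*(-30))*k = (7*(-30))*(8/7 - 8*√2/7) = -210*(8/7 - 8*√2/7) = -240 + 240*√2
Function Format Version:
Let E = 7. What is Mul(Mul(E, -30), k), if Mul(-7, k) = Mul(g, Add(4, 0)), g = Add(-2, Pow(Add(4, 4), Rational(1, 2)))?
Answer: Add(-240, Mul(240, Pow(2, Rational(1, 2)))) ≈ 99.411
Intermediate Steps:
g = Add(-2, Mul(2, Pow(2, Rational(1, 2)))) (g = Add(-2, Pow(8, Rational(1, 2))) = Add(-2, Mul(2, Pow(2, Rational(1, 2)))) ≈ 0.82843)
k = Add(Rational(8, 7), Mul(Rational(-8, 7), Pow(2, Rational(1, 2)))) (k = Mul(Rational(-1, 7), Mul(Add(-2, Mul(2, Pow(2, Rational(1, 2)))), Add(4, 0))) = Mul(Rational(-1, 7), Mul(Add(-2, Mul(2, Pow(2, Rational(1, 2)))), 4)) = Mul(Rational(-1, 7), Add(-8, Mul(8, Pow(2, Rational(1, 2))))) = Add(Rational(8, 7), Mul(Rational(-8, 7), Pow(2, Rational(1, 2)))) ≈ -0.47339)
Mul(Mul(E, -30), k) = Mul(Mul(7, -30), Add(Rational(8, 7), Mul(Rational(-8, 7), Pow(2, Rational(1, 2))))) = Mul(-210, Add(Rational(8, 7), Mul(Rational(-8, 7), Pow(2, Rational(1, 2))))) = Add(-240, Mul(240, Pow(2, Rational(1, 2))))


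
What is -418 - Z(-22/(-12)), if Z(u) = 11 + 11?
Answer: -440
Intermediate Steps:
Z(u) = 22
-418 - Z(-22/(-12)) = -418 - 1*22 = -418 - 22 = -440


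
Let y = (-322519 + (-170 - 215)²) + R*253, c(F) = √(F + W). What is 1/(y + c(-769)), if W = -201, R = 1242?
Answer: 69966/9790482797 - I*√970/19580965594 ≈ 7.1463e-6 - 1.5906e-9*I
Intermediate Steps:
c(F) = √(-201 + F) (c(F) = √(F - 201) = √(-201 + F))
y = 139932 (y = (-322519 + (-170 - 215)²) + 1242*253 = (-322519 + (-385)²) + 314226 = (-322519 + 148225) + 314226 = -174294 + 314226 = 139932)
1/(y + c(-769)) = 1/(139932 + √(-201 - 769)) = 1/(139932 + √(-970)) = 1/(139932 + I*√970)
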